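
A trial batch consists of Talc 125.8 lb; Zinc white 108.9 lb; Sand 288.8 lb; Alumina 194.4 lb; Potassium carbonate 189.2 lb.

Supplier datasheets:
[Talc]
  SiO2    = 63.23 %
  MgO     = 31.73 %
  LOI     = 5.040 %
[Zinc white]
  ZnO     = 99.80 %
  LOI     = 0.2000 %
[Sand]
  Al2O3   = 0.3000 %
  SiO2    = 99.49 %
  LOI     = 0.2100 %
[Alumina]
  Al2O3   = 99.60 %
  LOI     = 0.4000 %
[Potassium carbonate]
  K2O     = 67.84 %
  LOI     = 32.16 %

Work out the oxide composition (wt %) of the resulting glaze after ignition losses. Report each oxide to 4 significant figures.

Glass mass = 838.3 lb (batch 907.1 − LOI 68.79).
Composition: Al2O3 23.20%, ZnO 12.96%, SiO2 43.76%, MgO 4.762%, K2O 15.31%

Intermediates appear (rounded to four significant digits) within the worked lines — the whole derivation carries full precision at each step. Every reported value carries a single rounding — derived quantities (net glass mass, the yield, the totals, LOI, the five compositions) are computed using the weight values per 838.3 lb of glass at full precision, as quoted within the question or the answer.
Mass of each oxide from the mix:
  Al2O3: 288.8·0.003000 + 194.4·0.9960 = 194.5 lb
  ZnO: 108.9·0.9980 = 108.7 lb
  SiO2: 125.8·0.6323 + 288.8·0.9949 = 366.9 lb
  MgO: 125.8·0.3173 = 39.92 lb
  K2O: 189.2·0.6784 = 128.4 lb
LOI: 125.8·0.05040 + 108.9·0.002000 + 288.8·0.002100 + 194.4·0.004000 + 189.2·0.3216 = 68.79 lb
Net of LOI, the glass mass = 907.1 − 68.79 = 838.3 lb (matching Σ of the oxides)
wt %: oxide over glass, times 100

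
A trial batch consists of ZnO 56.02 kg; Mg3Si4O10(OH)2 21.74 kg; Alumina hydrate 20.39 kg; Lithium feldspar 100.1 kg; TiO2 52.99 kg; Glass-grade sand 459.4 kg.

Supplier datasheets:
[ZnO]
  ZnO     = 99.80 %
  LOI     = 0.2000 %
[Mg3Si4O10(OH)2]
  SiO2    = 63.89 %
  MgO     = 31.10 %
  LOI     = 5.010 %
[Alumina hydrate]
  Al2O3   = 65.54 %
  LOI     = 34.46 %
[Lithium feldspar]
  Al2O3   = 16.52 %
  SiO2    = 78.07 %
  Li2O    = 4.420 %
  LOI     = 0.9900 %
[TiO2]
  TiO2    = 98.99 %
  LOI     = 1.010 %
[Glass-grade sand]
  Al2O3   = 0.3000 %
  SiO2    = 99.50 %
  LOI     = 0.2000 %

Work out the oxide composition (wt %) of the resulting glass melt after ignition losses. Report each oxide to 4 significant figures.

Glass mass = 700.0 kg (batch 710.6 − LOI 10.67).
Composition: TiO2 7.494%, Al2O3 4.469%, SiO2 78.45%, ZnO 7.987%, MgO 0.9659%, Li2O 0.6321%

Intermediates are shown (rounded to four significant digits) as written. Each numeric step maintains exact precision in all steps. Exactly one rounding goes into each reported number. The derived quantities are re-derived in exact precision (the yield, LOI, glass mass, totals, six oxide percentages) using the weight values per 700.0 kg of glass as given in the question or the answer.
Oxide masses out of the charge:
  TiO2: 52.99·0.9899 = 52.45 kg
  Al2O3: 20.39·0.6554 + 100.1·0.1652 + 459.4·0.003000 = 31.28 kg
  SiO2: 21.74·0.6389 + 100.1·0.7807 + 459.4·0.9950 = 549.1 kg
  ZnO: 56.02·0.9980 = 55.91 kg
  MgO: 21.74·0.3110 = 6.761 kg
  Li2O: 100.1·0.04420 = 4.424 kg
LOI: 56.02·0.002000 + 21.74·0.05010 + 20.39·0.3446 + 100.1·0.009900 + 52.99·0.01010 + 459.4·0.002000 = 10.67 kg
batch − LOI leaves glass = 710.6 − 10.67 = 700.0 kg (= Σ oxide masses)
oxide / glass × 100 gives the wt %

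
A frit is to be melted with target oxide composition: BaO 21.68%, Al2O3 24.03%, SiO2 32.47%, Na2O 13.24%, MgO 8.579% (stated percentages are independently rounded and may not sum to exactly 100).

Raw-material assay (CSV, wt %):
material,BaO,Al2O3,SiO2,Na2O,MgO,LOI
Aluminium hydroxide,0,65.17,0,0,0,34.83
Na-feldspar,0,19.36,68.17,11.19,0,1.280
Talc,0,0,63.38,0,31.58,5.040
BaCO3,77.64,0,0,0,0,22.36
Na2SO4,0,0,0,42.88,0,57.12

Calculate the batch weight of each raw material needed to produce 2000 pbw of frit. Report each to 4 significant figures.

Intermediates are displayed, with 4-significant-digit rounding, between the steps; each numeric step carries full float precision all the way through. Each reported figure undergoes a single rounding; all derived quantities (totals, ignition loss, the yield, net glass mass, the five compositions) are recomputed at full precision using the weight values on 2000 pbw of glass as given in the question or the answer.
Oxide mass targets, per 2000 pbw frit:
  BaO: 21.68% × 2000 = 433.6 pbw
  Al2O3: 24.03% × 2000 = 480.6 pbw
  SiO2: 32.47% × 2000 = 649.4 pbw
  Na2O: 13.24% × 2000 = 264.8 pbw
  MgO: 8.579% × 2000 = 171.6 pbw
Checking each oxide sum given the weights on record, versus the basis set out (delivered sums recover each target up to rounding of the answer):
  BaO: 558.5·0.7764 = 433.6 pbw (target 433.6 pbw)
  Al2O3: 604.5·0.6517 + 447.5·0.1936 = 480.6 pbw (target 480.6 pbw)
  SiO2: 447.5·0.6817 + 543.3·0.6338 = 649.4 pbw (target 649.4 pbw)
  Na2O: 447.5·0.1119 + 500.8·0.4288 = 264.8 pbw (target 264.8 pbw)
  MgO: 543.3·0.3158 = 171.6 pbw (target 171.6 pbw)
Mass balance on the glass: the batch minus its LOI: 2000 pbw (oxide target masses add up to 2000 pbw; the stated basis being 2000 pbw — any gap is answer rounding).
Batch total: Σ batch = 2655 pbw; the LOI term Σ batch·LOI equals 654.6 pbw; the yield ratio, glass ÷ batch: 75.34%.

Batch per 2000 pbw frit:
  Aluminium hydroxide: 604.5 pbw
  Na-feldspar: 447.5 pbw
  Talc: 543.3 pbw
  BaCO3: 558.5 pbw
  Na2SO4: 500.8 pbw
Total batch = 2655 pbw; LOI loss = 654.6 pbw; yield = 75.34%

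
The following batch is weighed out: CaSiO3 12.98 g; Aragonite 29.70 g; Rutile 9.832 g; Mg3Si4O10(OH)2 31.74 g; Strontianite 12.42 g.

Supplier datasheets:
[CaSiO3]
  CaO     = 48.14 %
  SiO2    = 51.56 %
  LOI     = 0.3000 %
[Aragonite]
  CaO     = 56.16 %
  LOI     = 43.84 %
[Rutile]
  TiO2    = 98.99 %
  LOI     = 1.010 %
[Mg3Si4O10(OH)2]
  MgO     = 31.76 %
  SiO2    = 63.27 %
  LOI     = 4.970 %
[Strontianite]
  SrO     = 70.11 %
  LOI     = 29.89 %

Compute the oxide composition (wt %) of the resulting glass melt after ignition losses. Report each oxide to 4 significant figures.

Glass mass = 78.22 g (batch 96.67 − LOI 18.45).
Composition: SrO 11.13%, CaO 29.31%, MgO 12.89%, SiO2 34.23%, TiO2 12.44%

Rounding to four significant digits extends to every mid-chain value as printed — all internal work carries full precision through every step; a single rounding finalizes every reported figure; the derived quantities, which include five oxide percentages, the yield, ignition loss, net glass mass, totals, are computed in full precision, exactly as shown in the problem or answer text, from the batch weights at 78.22 g of glass.
Oxide masses out of the charge:
  SrO: 12.42·0.7011 = 8.708 g
  CaO: 12.98·0.4814 + 29.70·0.5616 = 22.93 g
  MgO: 31.74·0.3176 = 10.08 g
  SiO2: 12.98·0.5156 + 31.74·0.6327 = 26.77 g
  TiO2: 9.832·0.9899 = 9.733 g
LOI: 12.98·0.003000 + 29.70·0.4384 + 9.832·0.01010 + 31.74·0.04970 + 12.42·0.2989 = 18.45 g
Glass = total batch minus LOI = 96.67 − 18.45 = 78.22 g (the oxide masses sum to this)
oxide / glass × 100 gives the wt %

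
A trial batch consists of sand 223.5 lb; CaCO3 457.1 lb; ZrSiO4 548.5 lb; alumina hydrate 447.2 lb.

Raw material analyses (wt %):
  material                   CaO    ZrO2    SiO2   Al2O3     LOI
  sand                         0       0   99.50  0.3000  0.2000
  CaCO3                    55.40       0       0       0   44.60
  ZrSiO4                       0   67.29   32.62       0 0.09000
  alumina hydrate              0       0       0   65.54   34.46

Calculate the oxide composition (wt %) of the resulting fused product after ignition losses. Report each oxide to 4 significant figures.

Glass mass = 1317 lb (batch 1676 − LOI 358.9).
Composition: CaO 19.22%, ZrO2 28.02%, SiO2 30.46%, Al2O3 22.30%

All arithmetic keeps exact precision from start to finish; in-progress results are displayed, rounded to 4 significant figures, within the worked lines. Exactly one rounding is applied to each reported value; the derived quantities (LOI, glass mass, yield, the four compositions, totals) are rebuilt using the weight values per 1317 lb of glass in full float precision as quoted within the problem or answer text.
What the batch supplies per oxide:
  CaO: 457.1·0.5540 = 253.2 lb
  ZrO2: 548.5·0.6729 = 369.1 lb
  SiO2: 223.5·0.9950 + 548.5·0.3262 = 401.3 lb
  Al2O3: 223.5·0.003000 + 447.2·0.6554 = 293.8 lb
LOI: 223.5·0.002000 + 457.1·0.4460 + 548.5·9.000e-04 + 447.2·0.3446 = 358.9 lb
Net of LOI, the glass mass = 1676 − 358.9 = 1317 lb (matching Σ of the oxides)
percent by weight: oxide/glass ×100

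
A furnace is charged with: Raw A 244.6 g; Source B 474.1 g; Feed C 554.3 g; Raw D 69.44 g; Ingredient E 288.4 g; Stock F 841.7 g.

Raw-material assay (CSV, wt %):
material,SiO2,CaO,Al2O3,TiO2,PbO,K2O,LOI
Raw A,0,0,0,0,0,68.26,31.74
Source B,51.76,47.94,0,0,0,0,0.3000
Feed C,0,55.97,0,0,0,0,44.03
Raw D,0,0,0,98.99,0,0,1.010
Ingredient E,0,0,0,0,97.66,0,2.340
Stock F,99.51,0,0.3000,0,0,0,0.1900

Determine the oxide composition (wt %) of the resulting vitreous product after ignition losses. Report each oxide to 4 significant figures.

Glass mass = 2140 g (batch 2473 − LOI 332.2).
Composition: SiO2 50.60%, CaO 25.11%, Al2O3 0.1180%, TiO2 3.212%, PbO 13.16%, K2O 7.801%

The intermediate values are shown (rounded to four significant figures) within the worked lines — full float precision is maintained at all times — every reported figure is rounded once only. The derived quantities are re-derived at exact precision (ignition loss, the six compositions, net glass mass, totals, the yield) from the weighed amounts on 2140 g of glass, exactly as printed in the problem or answer text.
Oxide-by-oxide delivered mass:
  SiO2: 474.1·0.5176 + 841.7·0.9951 = 1083 g
  CaO: 474.1·0.4794 + 554.3·0.5597 = 537.5 g
  Al2O3: 841.7·0.003000 = 2.525 g
  TiO2: 69.44·0.9899 = 68.74 g
  PbO: 288.4·0.9766 = 281.7 g
  K2O: 244.6·0.6826 = 167.0 g
LOI: 244.6·0.3174 + 474.1·0.003000 + 554.3·0.4403 + 69.44·0.01010 + 288.4·0.02340 + 841.7·0.001900 = 332.2 g
The glass mass, total less LOI, = 2473 − 332.2 = 2140 g (= the summed oxide contributions)
oxide / glass × 100 gives the wt %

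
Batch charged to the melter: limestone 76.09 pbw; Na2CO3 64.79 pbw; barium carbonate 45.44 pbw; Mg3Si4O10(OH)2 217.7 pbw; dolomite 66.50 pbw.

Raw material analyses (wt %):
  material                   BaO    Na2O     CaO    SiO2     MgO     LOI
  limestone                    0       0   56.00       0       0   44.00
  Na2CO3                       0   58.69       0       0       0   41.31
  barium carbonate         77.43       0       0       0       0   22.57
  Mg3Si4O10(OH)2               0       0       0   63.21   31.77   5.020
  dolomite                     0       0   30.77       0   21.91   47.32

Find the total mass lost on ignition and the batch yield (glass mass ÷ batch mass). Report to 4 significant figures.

Working values are shown, rounded to 4 significant figures, across the worked steps; every computation keeps exact precision in all steps — each reported value takes a single rounding. The derived quantities, which include net glass mass, the totals, ignition loss, the five compositions, the yield, are recomputed at full float precision, as they appear in the question or the answer, using the weight values on 357.6 pbw of glass.
Loss on ignition, line by line:
  limestone: 76.09 × 0.4400 = 33.48 pbw
  Na2CO3: 64.79 × 0.4131 = 26.76 pbw
  barium carbonate: 45.44 × 0.2257 = 10.26 pbw
  Mg3Si4O10(OH)2: 217.7 × 0.05020 = 10.93 pbw
  dolomite: 66.50 × 0.4732 = 31.47 pbw
Total LOI = 112.9 pbw
Glass = batch − LOI = 470.5 − 112.9 = 357.6 pbw

LOI loss = 112.9 pbw; glass = 357.6 pbw; yield = 76.01%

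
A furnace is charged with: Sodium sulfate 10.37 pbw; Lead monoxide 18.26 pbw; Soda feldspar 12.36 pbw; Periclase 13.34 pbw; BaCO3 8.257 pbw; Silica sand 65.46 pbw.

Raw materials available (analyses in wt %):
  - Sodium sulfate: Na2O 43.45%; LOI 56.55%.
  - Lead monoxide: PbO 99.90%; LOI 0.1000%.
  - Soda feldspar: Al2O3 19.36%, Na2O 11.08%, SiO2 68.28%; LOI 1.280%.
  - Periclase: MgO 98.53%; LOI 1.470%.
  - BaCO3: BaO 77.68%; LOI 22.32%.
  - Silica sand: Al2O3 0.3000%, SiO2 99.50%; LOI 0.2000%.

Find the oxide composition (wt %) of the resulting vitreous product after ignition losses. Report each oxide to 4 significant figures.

Rounding to four significant figures governs every in-between result as displayed — the working math holds full precision at all times — every reported result takes just one rounding. The derived quantities (the yield, LOI, the six compositions, totals, net glass mass) are recomputed from the weighed amounts for 119.8 pbw of glass in full float precision, exactly as shown in problem or answer.
What the batch supplies per oxide:
  Al2O3: 12.36·0.1936 + 65.46·0.003000 = 2.589 pbw
  PbO: 18.26·0.9990 = 18.24 pbw
  Na2O: 10.37·0.4345 + 12.36·0.1108 = 5.875 pbw
  MgO: 13.34·0.9853 = 13.14 pbw
  BaO: 8.257·0.7768 = 6.414 pbw
  SiO2: 12.36·0.6828 + 65.46·0.9950 = 73.57 pbw
LOI: 10.37·0.5655 + 18.26·0.001000 + 12.36·0.01280 + 13.34·0.01470 + 8.257·0.2232 + 65.46·0.002000 = 8.211 pbw
The glass mass, total less LOI, = 128.0 − 8.211 = 119.8 pbw (consistent with Σ oxide mass)
each wt % is 100 × oxide ÷ glass

Glass mass = 119.8 pbw (batch 128.0 − LOI 8.211).
Composition: Al2O3 2.161%, PbO 15.22%, Na2O 4.903%, MgO 10.97%, BaO 5.352%, SiO2 61.39%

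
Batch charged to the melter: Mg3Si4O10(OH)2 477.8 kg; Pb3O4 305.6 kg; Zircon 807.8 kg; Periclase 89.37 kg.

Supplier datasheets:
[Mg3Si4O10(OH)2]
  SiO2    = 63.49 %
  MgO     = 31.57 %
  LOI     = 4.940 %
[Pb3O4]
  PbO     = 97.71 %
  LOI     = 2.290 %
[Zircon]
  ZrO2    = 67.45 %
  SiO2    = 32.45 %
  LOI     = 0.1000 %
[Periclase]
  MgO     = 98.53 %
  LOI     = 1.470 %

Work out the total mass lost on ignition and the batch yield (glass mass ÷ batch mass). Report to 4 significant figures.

The intermediate values are displayed (rounded to 4 significant figures) as written. All internal work keeps full precision from first step to last — every reported number is rounded just once. The derived quantities (yield, glass mass, the four compositions, the totals, LOI) are computed in full float precision using the weight values at 1648 kg of glass as they appear in either problem or answer.
Loss on ignition, line by line:
  Mg3Si4O10(OH)2: 477.8 × 0.04940 = 23.60 kg
  Pb3O4: 305.6 × 0.02290 = 6.998 kg
  Zircon: 807.8 × 0.001000 = 0.8078 kg
  Periclase: 89.37 × 0.01470 = 1.314 kg
Total LOI = 32.72 kg
Glass = batch − LOI = 1681 − 32.72 = 1648 kg

LOI loss = 32.72 kg; glass = 1648 kg; yield = 98.05%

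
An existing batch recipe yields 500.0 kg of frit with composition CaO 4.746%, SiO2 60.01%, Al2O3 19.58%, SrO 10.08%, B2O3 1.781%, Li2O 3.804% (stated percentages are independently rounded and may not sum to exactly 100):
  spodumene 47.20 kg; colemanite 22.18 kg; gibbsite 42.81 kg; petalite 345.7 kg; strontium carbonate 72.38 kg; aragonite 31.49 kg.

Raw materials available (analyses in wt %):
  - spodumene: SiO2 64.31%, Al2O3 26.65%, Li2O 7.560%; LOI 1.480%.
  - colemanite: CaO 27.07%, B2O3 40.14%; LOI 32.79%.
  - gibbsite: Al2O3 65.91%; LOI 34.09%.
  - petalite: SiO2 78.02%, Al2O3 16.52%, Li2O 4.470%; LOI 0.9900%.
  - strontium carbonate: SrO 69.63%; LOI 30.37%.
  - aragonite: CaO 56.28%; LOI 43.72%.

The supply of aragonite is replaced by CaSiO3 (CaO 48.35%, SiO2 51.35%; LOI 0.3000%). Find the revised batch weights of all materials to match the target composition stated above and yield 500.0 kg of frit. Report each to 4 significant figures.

Revised batch per 500.0 kg frit:
  spodumene: 75.03 kg
  colemanite: 22.18 kg
  gibbsite: 43.35 kg
  petalite: 298.6 kg
  strontium carbonate: 72.38 kg
  CaSiO3: 36.66 kg
Total batch = 548.2 kg; LOI loss = 48.21 kg

All internal work maintains full float precision end to end; working values are shown with 4-significant-figure rounding as written — each reported value is rounded exactly once — all derived quantities are carried at full float precision (glass mass, totals, six oxide percentages, LOI, the yield) starting from the weights per 500.0 kg of glass as given in problem or answer.
Target masses of each oxide per 500.0 kg frit:
  CaO: 4.746% × 500.0 = 23.73 kg
  SiO2: 60.01% × 500.0 = 300.0 kg
  Al2O3: 19.58% × 500.0 = 97.90 kg
  SrO: 10.08% × 500.0 = 50.40 kg
  B2O3: 1.781% × 500.0 = 8.905 kg
  Li2O: 3.804% × 500.0 = 19.02 kg
Sums-versus-targets review on the weights just shown, against the basis in use (every target is met by its sum exact up to rounding of places):
  CaO: 22.18·0.2707 + 36.66·0.4835 = 23.73 kg (target 23.73 kg)
  SiO2: 75.03·0.6431 + 298.6·0.7802 + 36.66·0.5135 = 300.0 kg (target 300.0 kg)
  Al2O3: 75.03·0.2665 + 43.35·0.6591 + 298.6·0.1652 = 97.90 kg (target 97.90 kg)
  SrO: 72.38·0.6963 = 50.40 kg (target 50.40 kg)
  B2O3: 22.18·0.4014 = 8.903 kg (target 8.905 kg)
  Li2O: 75.03·0.07560 + 298.6·0.04470 = 19.02 kg (target 19.02 kg)
Glass-mass closure: total batch − LOI = 500.0 kg (targets for the oxides total 500.0 kg; the stated basis being 500.0 kg — gaps are rounding artifacts).
Batch grand total — Σ batch = 548.2 kg; LOI loss = Σ batch·LOI = 48.21 kg; yield, glass over the total, = 91.21%.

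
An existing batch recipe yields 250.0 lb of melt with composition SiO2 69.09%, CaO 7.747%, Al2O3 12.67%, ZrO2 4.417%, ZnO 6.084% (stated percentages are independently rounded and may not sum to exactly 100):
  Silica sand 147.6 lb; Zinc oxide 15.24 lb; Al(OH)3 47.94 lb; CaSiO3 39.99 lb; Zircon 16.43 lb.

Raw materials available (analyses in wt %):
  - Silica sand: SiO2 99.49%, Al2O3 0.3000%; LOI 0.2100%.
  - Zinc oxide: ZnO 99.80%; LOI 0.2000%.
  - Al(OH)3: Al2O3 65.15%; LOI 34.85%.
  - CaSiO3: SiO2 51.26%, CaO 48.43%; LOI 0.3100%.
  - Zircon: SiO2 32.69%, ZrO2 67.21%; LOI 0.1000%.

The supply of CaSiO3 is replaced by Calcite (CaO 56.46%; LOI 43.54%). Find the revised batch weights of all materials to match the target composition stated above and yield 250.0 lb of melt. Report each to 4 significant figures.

Every computation maintains full float precision at each step. Values along the way appear rounded to four significant digits on the page; exactly one rounding lands on every reported number; the derived quantities, which include the five compositions, net glass mass, totals, yield, LOI, are rebuilt at full float precision, as given in either problem or answer, using the weight values for 250.0 lb of glass.
Target masses of each oxide per 250.0 lb melt:
  SiO2: 69.09% × 250.0 = 172.7 lb
  CaO: 7.747% × 250.0 = 19.37 lb
  Al2O3: 12.67% × 250.0 = 31.68 lb
  ZrO2: 4.417% × 250.0 = 11.04 lb
  ZnO: 6.084% × 250.0 = 15.21 lb
Verifying the oxide balance with the batch weights as given, for the quoted basis mass (sum by sum, the targets are met up to rounding of the answer):
  SiO2: 168.2·0.9949 + 16.43·0.3269 = 172.7 lb (target 172.7 lb)
  CaO: 34.30·0.5646 = 19.37 lb (target 19.37 lb)
  Al2O3: 168.2·0.003000 + 47.84·0.6515 = 31.67 lb (target 31.68 lb)
  ZrO2: 16.43·0.6721 = 11.04 lb (target 11.04 lb)
  ZnO: 15.24·0.9980 = 15.21 lb (target 15.21 lb)
Glass mass check: whole batch net of LOI = 250.0 lb (targets for the oxides total 250.0 lb; basis as stated: 250.0 lb — rounding explains the deltas).
Summing the batch: Σ batch = 282.0 lb; Σ batch·LOI gives LOI loss = 32.01 lb; glass ÷ batch gives a yield of 88.65%.

Revised batch per 250.0 lb melt:
  Silica sand: 168.2 lb
  Zinc oxide: 15.24 lb
  Al(OH)3: 47.84 lb
  Calcite: 34.30 lb
  Zircon: 16.43 lb
Total batch = 282.0 lb; LOI loss = 32.01 lb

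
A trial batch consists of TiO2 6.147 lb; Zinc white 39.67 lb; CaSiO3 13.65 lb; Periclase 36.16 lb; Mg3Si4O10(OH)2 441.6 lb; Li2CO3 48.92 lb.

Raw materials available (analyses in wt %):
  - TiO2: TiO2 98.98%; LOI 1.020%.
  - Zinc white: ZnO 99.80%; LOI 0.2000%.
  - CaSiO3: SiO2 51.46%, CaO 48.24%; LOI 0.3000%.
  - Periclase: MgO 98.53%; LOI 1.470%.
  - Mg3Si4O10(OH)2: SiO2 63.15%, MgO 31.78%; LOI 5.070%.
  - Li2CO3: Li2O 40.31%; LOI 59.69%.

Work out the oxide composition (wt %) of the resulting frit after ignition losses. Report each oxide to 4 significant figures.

Intermediates appear, rounded to four significant digits, alongside each step; the whole derivation maintains exact precision from start to finish; each reported result is rounded a single time; derived quantities, which include the yield, glass mass, LOI, the totals, six oxide percentages, are re-derived in exact precision, as set out in either problem or answer, starting from the weights per 533.8 lb of glass.
Mass of each oxide from the mix:
  SiO2: 13.65·0.5146 + 441.6·0.6315 = 285.9 lb
  Li2O: 48.92·0.4031 = 19.72 lb
  TiO2: 6.147·0.9898 = 6.084 lb
  ZnO: 39.67·0.9980 = 39.59 lb
  CaO: 13.65·0.4824 = 6.585 lb
  MgO: 36.16·0.9853 + 441.6·0.3178 = 176.0 lb
LOI: 6.147·0.01020 + 39.67·0.002000 + 13.65·0.003000 + 36.16·0.01470 + 441.6·0.05070 + 48.92·0.5969 = 52.30 lb
Glass mass = batch − LOI = 586.1 − 52.30 = 533.8 lb (= the summed oxide contributions)
percent share: oxide ÷ glass, ×100

Glass mass = 533.8 lb (batch 586.1 − LOI 52.30).
Composition: SiO2 53.55%, Li2O 3.694%, TiO2 1.140%, ZnO 7.416%, CaO 1.233%, MgO 32.96%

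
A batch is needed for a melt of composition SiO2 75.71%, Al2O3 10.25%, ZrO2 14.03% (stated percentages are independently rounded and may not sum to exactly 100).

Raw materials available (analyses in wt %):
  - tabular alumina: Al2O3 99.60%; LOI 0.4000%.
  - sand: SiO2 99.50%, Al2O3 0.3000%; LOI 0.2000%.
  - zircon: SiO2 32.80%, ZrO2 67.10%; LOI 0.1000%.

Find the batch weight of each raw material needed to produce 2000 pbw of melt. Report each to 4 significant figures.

Batch per 2000 pbw melt:
  tabular alumina: 201.7 pbw
  sand: 1384 pbw
  zircon: 418.2 pbw
Total batch = 2004 pbw; LOI loss = 3.993 pbw; yield = 99.80%

The intermediate values are printed (rounded to 4 significant figures) in the working. Full precision is held from first step to last. A single rounding yields each reported value. All derived quantities are recomputed at full float precision (three oxide percentages, the totals, the yield, LOI, glass mass) from the batch weights for 2000 pbw of glass, exactly as printed in the question or the answer.
Target masses of each oxide per 2000 pbw melt:
  SiO2: 75.71% × 2000 = 1514 pbw
  Al2O3: 10.25% × 2000 = 205.0 pbw
  ZrO2: 14.03% × 2000 = 280.6 pbw
Balance tally, oxide-wise, on the weights just shown, against the basis in use (each sum matches its target mass given rounding of the digits):
  SiO2: 1384·0.9950 + 418.2·0.3280 = 1514 pbw (target 1514 pbw)
  Al2O3: 201.7·0.9960 + 1384·0.003000 = 205.0 pbw (target 205.0 pbw)
  ZrO2: 418.2·0.6710 = 280.6 pbw (target 280.6 pbw)
Mass balance on the glass: Σ batch − LOI loss = 2000 pbw (summing oxide targets gives 2000 pbw; the stated basis being 2000 pbw — rounding explains the deltas).
Whole-batch sum: Σ batch = 2004 pbw; ignition loss, Σ(batch × LOI) = 3.993 pbw; yield = glass ÷ total batch = 99.80%.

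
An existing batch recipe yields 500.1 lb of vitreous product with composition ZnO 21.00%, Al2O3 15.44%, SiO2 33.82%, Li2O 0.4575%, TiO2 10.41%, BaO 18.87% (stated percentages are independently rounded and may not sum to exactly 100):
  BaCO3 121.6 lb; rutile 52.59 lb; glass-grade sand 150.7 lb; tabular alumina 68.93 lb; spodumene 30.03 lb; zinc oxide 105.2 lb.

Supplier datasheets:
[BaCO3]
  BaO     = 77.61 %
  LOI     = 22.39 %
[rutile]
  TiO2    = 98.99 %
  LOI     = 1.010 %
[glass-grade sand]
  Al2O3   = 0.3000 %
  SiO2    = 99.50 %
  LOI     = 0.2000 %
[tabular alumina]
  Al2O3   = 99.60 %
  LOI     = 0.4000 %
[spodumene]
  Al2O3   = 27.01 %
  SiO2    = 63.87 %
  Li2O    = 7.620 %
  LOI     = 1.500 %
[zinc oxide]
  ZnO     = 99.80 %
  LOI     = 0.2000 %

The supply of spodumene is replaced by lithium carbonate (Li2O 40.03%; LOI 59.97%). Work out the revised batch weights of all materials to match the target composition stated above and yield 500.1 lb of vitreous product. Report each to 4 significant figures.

In-progress results appear rounded to four significant digits when written out. All internal work maintains full precision in all steps. Every reported figure is rounded exactly once — all derived quantities (the totals, LOI, the six compositions, glass mass, the yield) are computed using the weight values for 500.1 lb of glass at full precision as given in question or answer.
Oxide-by-oxide targets in 500.1 lb vitreous product:
  ZnO: 21.00% × 500.1 = 105.0 lb
  Al2O3: 15.44% × 500.1 = 77.22 lb
  SiO2: 33.82% × 500.1 = 169.1 lb
  Li2O: 0.4575% × 500.1 = 2.288 lb
  TiO2: 10.41% × 500.1 = 52.06 lb
  BaO: 18.87% × 500.1 = 94.37 lb
A balance pass over the oxides, on the weights just shown, versus the basis set out (sum by sum, the targets are met modulo rounding of the values):
  ZnO: 105.2·0.9980 = 105.0 lb (target 105.0 lb)
  Al2O3: 170.0·0.003000 + 77.01·0.9960 = 77.21 lb (target 77.22 lb)
  SiO2: 170.0·0.9950 = 169.2 lb (target 169.1 lb)
  Li2O: 5.716·0.4003 = 2.288 lb (target 2.288 lb)
  TiO2: 52.59·0.9899 = 52.06 lb (target 52.06 lb)
  BaO: 121.6·0.7761 = 94.37 lb (target 94.37 lb)
Glass-mass bookkeeping: total charge less LOI = 500.1 lb (per-oxide target masses sum to 500.1 lb; against the stated basis, 500.1 lb — differing by rounding only).
Summing the batch: Σ batch = 532.1 lb; LOI loss = Σ batch·LOI = 32.04 lb; yield: glass divided by total = 93.98%.

Revised batch per 500.1 lb vitreous product:
  BaCO3: 121.6 lb
  rutile: 52.59 lb
  glass-grade sand: 170.0 lb
  tabular alumina: 77.01 lb
  lithium carbonate: 5.716 lb
  zinc oxide: 105.2 lb
Total batch = 532.1 lb; LOI loss = 32.04 lb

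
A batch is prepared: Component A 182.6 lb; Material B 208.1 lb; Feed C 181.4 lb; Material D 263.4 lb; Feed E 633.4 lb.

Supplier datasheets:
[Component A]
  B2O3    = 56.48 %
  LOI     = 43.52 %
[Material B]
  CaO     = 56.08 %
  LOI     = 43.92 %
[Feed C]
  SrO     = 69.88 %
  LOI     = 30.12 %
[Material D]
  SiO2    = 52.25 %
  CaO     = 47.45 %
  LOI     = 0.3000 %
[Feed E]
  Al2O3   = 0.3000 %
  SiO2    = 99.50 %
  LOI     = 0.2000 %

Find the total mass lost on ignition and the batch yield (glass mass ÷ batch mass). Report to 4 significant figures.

Intermediates are displayed rounded off to 4 significant figures when written out — the whole derivation carries full precision from first step to last; every reported result carries a single rounding; all derived quantities are rebuilt from the batch weights on 1241 lb of glass in full float precision (LOI, totals, the yield, the five compositions, net glass mass), as set out in question or answer.
Material-by-material LOI:
  Component A: 182.6 × 0.4352 = 79.47 lb
  Material B: 208.1 × 0.4392 = 91.40 lb
  Feed C: 181.4 × 0.3012 = 54.64 lb
  Material D: 263.4 × 0.003000 = 0.7902 lb
  Feed E: 633.4 × 0.002000 = 1.267 lb
Total LOI = 227.6 lb
Glass = batch − LOI = 1469 − 227.6 = 1241 lb

LOI loss = 227.6 lb; glass = 1241 lb; yield = 84.51%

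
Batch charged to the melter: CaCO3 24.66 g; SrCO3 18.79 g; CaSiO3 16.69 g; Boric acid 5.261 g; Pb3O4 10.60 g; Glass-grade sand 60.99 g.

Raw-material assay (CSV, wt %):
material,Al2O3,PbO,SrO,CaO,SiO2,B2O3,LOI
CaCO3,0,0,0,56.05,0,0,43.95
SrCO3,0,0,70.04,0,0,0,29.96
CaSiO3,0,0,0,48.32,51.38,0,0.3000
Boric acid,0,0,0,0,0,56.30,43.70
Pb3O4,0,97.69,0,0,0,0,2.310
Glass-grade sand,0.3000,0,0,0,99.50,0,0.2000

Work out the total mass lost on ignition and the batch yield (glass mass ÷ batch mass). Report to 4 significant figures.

LOI loss = 19.18 g; glass = 117.8 g; yield = 86.00%

Intermediates are printed (rounded to 4 significant digits) when written out; the working math maintains full float precision from start to finish. Each reported figure is rounded exactly once; all derived quantities, including the yield, glass mass, six oxide percentages, ignition loss, the totals, are computed starting from the weights for 117.8 g of glass at full precision, as they appear in question or answer.
Each material's LOI contribution:
  CaCO3: 24.66 × 0.4395 = 10.84 g
  SrCO3: 18.79 × 0.2996 = 5.629 g
  CaSiO3: 16.69 × 0.003000 = 0.05007 g
  Boric acid: 5.261 × 0.4370 = 2.299 g
  Pb3O4: 10.60 × 0.02310 = 0.2449 g
  Glass-grade sand: 60.99 × 0.002000 = 0.1220 g
Total LOI = 19.18 g
Glass = batch − LOI = 137.0 − 19.18 = 117.8 g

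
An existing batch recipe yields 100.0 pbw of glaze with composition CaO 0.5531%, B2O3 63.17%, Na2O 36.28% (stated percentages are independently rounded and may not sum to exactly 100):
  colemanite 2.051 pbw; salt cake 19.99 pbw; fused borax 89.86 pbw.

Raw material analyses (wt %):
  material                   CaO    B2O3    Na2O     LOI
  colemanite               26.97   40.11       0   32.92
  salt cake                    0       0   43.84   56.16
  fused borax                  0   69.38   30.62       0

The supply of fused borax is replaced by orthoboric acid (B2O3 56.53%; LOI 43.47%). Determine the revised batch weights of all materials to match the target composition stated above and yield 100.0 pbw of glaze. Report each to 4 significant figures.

Each numeric step carries full precision in every operation; the intermediate values are printed, rounded to four significant figures, in the working — each reported number is rounded once only. Derived quantities are computed in exact precision (net glass mass, the totals, three oxide percentages, the yield, ignition loss) from the weighed amounts on 100.0 pbw of glass, as given in the problem or the answer.
Oxide mass targets, per 100.0 pbw glaze:
  CaO: 0.5531% × 100.0 = 0.5531 pbw
  B2O3: 63.17% × 100.0 = 63.17 pbw
  Na2O: 36.28% × 100.0 = 36.28 pbw
Verifying the oxide balance working from each reported weight, for the quoted basis mass (delivered sums recover each target inside rounding margins):
  CaO: 2.051·0.2697 = 0.5532 pbw (target 0.5531 pbw)
  B2O3: 2.051·0.4011 + 110.3·0.5653 = 63.18 pbw (target 63.17 pbw)
  Na2O: 82.76·0.4384 = 36.28 pbw (target 36.28 pbw)
Auditing the glass mass value: batch Σ − ignition loss = 100.0 pbw (summing oxide targets gives 100.0 pbw; against the stated basis, 100.0 pbw — a pure rounding effect).
Adding the batch up: Σ batch = 195.1 pbw; the LOI term Σ batch·LOI equals 95.10 pbw; as yield: glass ÷ batch → 51.26%.

Revised batch per 100.0 pbw glaze:
  colemanite: 2.051 pbw
  salt cake: 82.76 pbw
  orthoboric acid: 110.3 pbw
Total batch = 195.1 pbw; LOI loss = 95.10 pbw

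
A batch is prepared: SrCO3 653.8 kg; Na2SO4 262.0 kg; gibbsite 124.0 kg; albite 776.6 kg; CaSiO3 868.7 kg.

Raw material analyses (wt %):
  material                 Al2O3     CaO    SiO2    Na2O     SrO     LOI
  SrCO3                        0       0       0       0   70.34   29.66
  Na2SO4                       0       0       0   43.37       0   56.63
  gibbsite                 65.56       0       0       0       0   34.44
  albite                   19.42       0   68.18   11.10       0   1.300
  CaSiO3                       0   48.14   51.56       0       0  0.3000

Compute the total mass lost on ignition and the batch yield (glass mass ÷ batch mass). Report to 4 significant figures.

Intermediates are displayed rounded to 4 significant digits on the page; every computation maintains full precision at every stage. Each reported value is rounded a single time — all derived quantities are rebuilt in full precision (the totals, yield, net glass mass, the five compositions, LOI) from the batch weights on 2287 kg of glass exactly as printed in the problem or answer text.
LOI of each material in turn:
  SrCO3: 653.8 × 0.2966 = 193.9 kg
  Na2SO4: 262.0 × 0.5663 = 148.4 kg
  gibbsite: 124.0 × 0.3444 = 42.71 kg
  albite: 776.6 × 0.01300 = 10.10 kg
  CaSiO3: 868.7 × 0.003000 = 2.606 kg
Total LOI = 397.7 kg
Glass = batch − LOI = 2685 − 397.7 = 2287 kg

LOI loss = 397.7 kg; glass = 2287 kg; yield = 85.19%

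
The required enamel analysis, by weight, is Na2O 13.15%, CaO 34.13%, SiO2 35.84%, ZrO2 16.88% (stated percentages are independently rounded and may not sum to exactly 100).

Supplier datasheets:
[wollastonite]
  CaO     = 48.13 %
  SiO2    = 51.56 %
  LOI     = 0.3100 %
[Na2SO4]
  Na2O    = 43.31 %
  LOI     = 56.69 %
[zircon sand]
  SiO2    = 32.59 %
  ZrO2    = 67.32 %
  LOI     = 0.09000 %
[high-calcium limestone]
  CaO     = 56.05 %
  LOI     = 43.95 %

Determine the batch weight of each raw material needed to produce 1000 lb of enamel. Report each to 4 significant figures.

Batch per 1000 lb enamel:
  wollastonite: 536.6 lb
  Na2SO4: 303.6 lb
  zircon sand: 250.7 lb
  high-calcium limestone: 148.1 lb
Total batch = 1239 lb; LOI loss = 239.1 lb; yield = 80.70%

Each numeric step carries full precision in every operation — intermediates appear, rounded to 4 significant figures, on the page. Exactly one rounding lands on each reported figure — the derived quantities (four oxide percentages, ignition loss, yield, totals, net glass mass) are computed from the batch weights for 1000 lb of glass at exact precision exactly as shown in either problem or answer.
The oxide mass targets at 1000 lb enamel:
  Na2O: 13.15% × 1000 = 131.5 lb
  CaO: 34.13% × 1000 = 341.3 lb
  SiO2: 35.84% × 1000 = 358.4 lb
  ZrO2: 16.88% × 1000 = 168.8 lb
Sums-versus-targets review per the reported batch figures, against the basis in use (each sum matches its target mass up to rounding of the answer):
  Na2O: 303.6·0.4331 = 131.5 lb (target 131.5 lb)
  CaO: 536.6·0.4813 + 148.1·0.5605 = 341.3 lb (target 341.3 lb)
  SiO2: 536.6·0.5156 + 250.7·0.3259 = 358.4 lb (target 358.4 lb)
  ZrO2: 250.7·0.6732 = 168.8 lb (target 168.8 lb)
Mass balance on the glass: total batch − LOI = 999.9 lb (summing oxide targets gives 1000 lb; the stated basis being 1000 lb — differing by rounding only).
Batch total: Σ batch = 1239 lb; LOI removed, Σ of batch·LOI: 239.1 lb; yield, glass over the total, = 80.70%.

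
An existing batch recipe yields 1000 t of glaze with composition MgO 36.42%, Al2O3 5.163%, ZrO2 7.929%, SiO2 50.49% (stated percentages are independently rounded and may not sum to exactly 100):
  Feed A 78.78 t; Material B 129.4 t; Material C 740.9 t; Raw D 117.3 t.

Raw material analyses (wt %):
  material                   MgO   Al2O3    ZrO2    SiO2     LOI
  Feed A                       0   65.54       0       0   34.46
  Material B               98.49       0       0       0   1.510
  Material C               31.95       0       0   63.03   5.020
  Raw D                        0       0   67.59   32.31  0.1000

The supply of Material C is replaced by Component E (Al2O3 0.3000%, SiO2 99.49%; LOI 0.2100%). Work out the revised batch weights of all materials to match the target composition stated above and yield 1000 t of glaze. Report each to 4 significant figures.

Intermediates appear, rounded to four significant figures, in the working. The working math holds exact precision end to end; each reported result takes just one rounding; the derived quantities (the totals, glass mass, four oxide percentages, yield, ignition loss) are recomputed from the weighed amounts per 1000 t of glass at full float precision, as quoted within the problem or answer text.
Target oxide masses per 1000 t glaze:
  MgO: 36.42% × 1000 = 364.2 t
  Al2O3: 5.163% × 1000 = 51.63 t
  ZrO2: 7.929% × 1000 = 79.29 t
  SiO2: 50.49% × 1000 = 504.9 t
Per-oxide balance check per the reported batch figures, for the quoted basis mass (oxide sums agree with the targets once rounding is allowed for):
  MgO: 369.8·0.9849 = 364.2 t (target 364.2 t)
  Al2O3: 76.63·0.6554 + 469.4·0.003000 = 51.63 t (target 51.63 t)
  ZrO2: 117.3·0.6759 = 79.28 t (target 79.29 t)
  SiO2: 469.4·0.9949 + 117.3·0.3231 = 504.9 t (target 504.9 t)
Glass-mass bookkeeping: total batch − LOI = 1000 t (the Σ of target masses is 1000 t; versus the stated basis of 1000 t — gaps are rounding artifacts).
Whole-batch sum: Σ batch = 1033 t; LOI removed, Σ of batch·LOI: 33.09 t; glass ÷ batch gives a yield of 96.80%.

Revised batch per 1000 t glaze:
  Feed A: 76.63 t
  Material B: 369.8 t
  Component E: 469.4 t
  Raw D: 117.3 t
Total batch = 1033 t; LOI loss = 33.09 t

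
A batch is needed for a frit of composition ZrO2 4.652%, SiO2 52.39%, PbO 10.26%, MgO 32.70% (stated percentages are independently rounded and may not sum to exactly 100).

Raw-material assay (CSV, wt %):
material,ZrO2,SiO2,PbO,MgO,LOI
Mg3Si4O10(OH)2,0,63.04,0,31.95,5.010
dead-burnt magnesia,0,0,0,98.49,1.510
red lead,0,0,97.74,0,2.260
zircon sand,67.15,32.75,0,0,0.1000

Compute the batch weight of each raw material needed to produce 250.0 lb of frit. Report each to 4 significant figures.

Values along the way are printed rounded to 4 significant figures in the working — the working math carries full precision from first step to last. Every reported number undergoes a single rounding. The derived quantities, including glass mass, totals, four oxide percentages, ignition loss, the yield, are re-derived starting from the weights at 250.0 lb of glass at exact precision as quoted within the problem or answer text.
Target oxide masses per 250.0 lb frit:
  ZrO2: 4.652% × 250.0 = 11.63 lb
  SiO2: 52.39% × 250.0 = 131.0 lb
  PbO: 10.26% × 250.0 = 25.65 lb
  MgO: 32.70% × 250.0 = 81.75 lb
Sums-versus-targets review using the reported weights, relative to the basis at hand (sum by sum, the targets are met once rounding is allowed for):
  ZrO2: 17.32·0.6715 = 11.63 lb (target 11.63 lb)
  SiO2: 198.8·0.6304 + 17.32·0.3275 = 131.0 lb (target 131.0 lb)
  PbO: 26.24·0.9774 = 25.65 lb (target 25.65 lb)
  MgO: 198.8·0.3195 + 18.52·0.9849 = 81.76 lb (target 81.75 lb)
The glass-mass cross-check: batch total minus LOI = 250.0 lb (per-oxide target masses sum to 250.0 lb; basis as stated: 250.0 lb — a pure rounding effect).
Summing the batch: Σ batch = 260.9 lb; Σ batch·LOI gives LOI loss = 10.85 lb; as yield: glass ÷ batch → 95.84%.

Batch per 250.0 lb frit:
  Mg3Si4O10(OH)2: 198.8 lb
  dead-burnt magnesia: 18.52 lb
  red lead: 26.24 lb
  zircon sand: 17.32 lb
Total batch = 260.9 lb; LOI loss = 10.85 lb; yield = 95.84%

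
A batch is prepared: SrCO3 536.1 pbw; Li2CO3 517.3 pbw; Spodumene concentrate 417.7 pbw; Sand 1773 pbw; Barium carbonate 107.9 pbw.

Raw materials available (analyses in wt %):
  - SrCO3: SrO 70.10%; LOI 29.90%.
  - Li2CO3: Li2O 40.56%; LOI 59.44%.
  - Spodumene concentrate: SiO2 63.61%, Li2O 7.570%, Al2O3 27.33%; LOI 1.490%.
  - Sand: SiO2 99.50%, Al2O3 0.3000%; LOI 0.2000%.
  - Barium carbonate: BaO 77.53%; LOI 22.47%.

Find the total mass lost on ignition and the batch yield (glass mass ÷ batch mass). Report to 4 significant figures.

LOI loss = 501.8 pbw; glass = 2850 pbw; yield = 85.03%

Each numeric step maintains exact precision all the way through — values along the way appear rounded to 4 significant digits across the worked steps; each reported figure receives exactly one rounding; the derived quantities (glass mass, the yield, the totals, LOI, the five compositions) are carried from the batch weights at 2850 pbw of glass in full float precision, precisely as stated by the problem or answer text.
Per-material ignition loss:
  SrCO3: 536.1 × 0.2990 = 160.3 pbw
  Li2CO3: 517.3 × 0.5944 = 307.5 pbw
  Spodumene concentrate: 417.7 × 0.01490 = 6.224 pbw
  Sand: 1773 × 0.002000 = 3.546 pbw
  Barium carbonate: 107.9 × 0.2247 = 24.25 pbw
Total LOI = 501.8 pbw
Glass = batch − LOI = 3352 − 501.8 = 2850 pbw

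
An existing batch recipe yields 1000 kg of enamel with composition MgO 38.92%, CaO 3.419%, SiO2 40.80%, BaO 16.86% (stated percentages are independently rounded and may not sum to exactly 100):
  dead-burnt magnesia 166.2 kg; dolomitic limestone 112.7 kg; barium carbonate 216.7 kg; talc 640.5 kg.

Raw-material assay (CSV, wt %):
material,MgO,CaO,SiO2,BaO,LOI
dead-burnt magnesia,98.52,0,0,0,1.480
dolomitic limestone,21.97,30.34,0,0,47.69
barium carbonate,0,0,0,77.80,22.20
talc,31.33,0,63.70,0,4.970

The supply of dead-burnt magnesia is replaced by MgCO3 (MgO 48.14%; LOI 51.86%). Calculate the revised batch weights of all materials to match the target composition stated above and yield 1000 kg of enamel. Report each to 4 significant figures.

All arithmetic runs at exact precision from start to finish; rounding to 4 significant figures applies to each in-between result as shown. Exactly one rounding is applied to each reported value; the derived quantities, including yield, glass mass, the totals, LOI, the four compositions, are recomputed from the weighed amounts per 1000 kg of glass in full precision, as quoted within the question or the answer.
Oxide-by-oxide targets in 1000 kg enamel:
  MgO: 38.92% × 1000 = 389.2 kg
  CaO: 3.419% × 1000 = 34.19 kg
  SiO2: 40.80% × 1000 = 408.0 kg
  BaO: 16.86% × 1000 = 168.6 kg
Balance tally, oxide-wise, per the reported batch figures, at the basis given (sum by sum, the targets are met net of answer rounding effects):
  MgO: 340.2·0.4814 + 112.7·0.2197 + 640.5·0.3133 = 389.2 kg (target 389.2 kg)
  CaO: 112.7·0.3034 = 34.19 kg (target 34.19 kg)
  SiO2: 640.5·0.6370 = 408.0 kg (target 408.0 kg)
  BaO: 216.7·0.7780 = 168.6 kg (target 168.6 kg)
Glass-mass closure: whole batch net of LOI = 1000 kg (targets for the oxides total 1000 kg; stated basis 1000 kg — differing by rounding only).
Whole-batch sum: Σ batch = 1310 kg; loss to ignition Σ batch·LOI = 310.1 kg; yield, glass over the total, = 76.33%.

Revised batch per 1000 kg enamel:
  MgCO3: 340.2 kg
  dolomitic limestone: 112.7 kg
  barium carbonate: 216.7 kg
  talc: 640.5 kg
Total batch = 1310 kg; LOI loss = 310.1 kg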